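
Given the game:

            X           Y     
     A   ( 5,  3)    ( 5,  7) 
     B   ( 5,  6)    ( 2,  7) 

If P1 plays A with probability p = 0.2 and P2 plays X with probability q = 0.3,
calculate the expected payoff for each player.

E[P1] = 3.32, E[P2] = 6.52

Work:
E[P1] = p·q·π₁(A,X) + p·(1-q)·π₁(A,Y) + (1-p)·q·π₁(B,X) + (1-p)·(1-q)·π₁(B,Y)
= 0.2·0.3·5 + 0.2·0.7·5 + 0.8·0.3·5 + 0.8·0.7·2
= 3.32

E[P2] = 6.52 (similar calculation)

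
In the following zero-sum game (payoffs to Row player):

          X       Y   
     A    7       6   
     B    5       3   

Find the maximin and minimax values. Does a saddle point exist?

Maximin = 6, Minimax = 6, Saddle: True

Work:
Row minimums: [6, 3] → maximin = 6
Column maximums: [7, 6] → minimax = 6
Saddle point exists! Game value = 6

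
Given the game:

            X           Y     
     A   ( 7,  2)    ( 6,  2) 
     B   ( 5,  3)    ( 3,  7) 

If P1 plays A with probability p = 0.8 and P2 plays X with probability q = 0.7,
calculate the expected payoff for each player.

E[P1] = 6.24, E[P2] = 2.44

Work:
E[P1] = p·q·π₁(A,X) + p·(1-q)·π₁(A,Y) + (1-p)·q·π₁(B,X) + (1-p)·(1-q)·π₁(B,Y)
= 0.8·0.7·7 + 0.8·0.3·6 + 0.2·0.7·5 + 0.2·0.3·3
= 6.24

E[P2] = 2.44 (similar calculation)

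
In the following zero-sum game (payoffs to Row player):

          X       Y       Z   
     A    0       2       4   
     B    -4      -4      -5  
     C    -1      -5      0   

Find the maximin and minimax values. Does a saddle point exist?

Maximin = 0, Minimax = 0, Saddle: True

Work:
Row minimums: [0, -5, -5] → maximin = 0
Column maximums: [0, 2, 4] → minimax = 0
Saddle point exists! Game value = 0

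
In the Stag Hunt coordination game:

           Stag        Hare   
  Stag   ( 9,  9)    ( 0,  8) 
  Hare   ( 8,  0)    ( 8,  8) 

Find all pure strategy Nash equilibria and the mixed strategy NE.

Pure NE: (Stag, Stag) and (Hare, Hare); Mixed NE: p = 0.8889, q = 0.8889

Work:
Check pure NE:
(Stag, Stag): (9, 9) - no unilateral deviation beneficial
(Hare, Hare): (8, 8) - no unilateral deviation beneficial
Mixed NE: P1 plays Stag with p = 0.8889, P2 plays Stag with q = 0.8889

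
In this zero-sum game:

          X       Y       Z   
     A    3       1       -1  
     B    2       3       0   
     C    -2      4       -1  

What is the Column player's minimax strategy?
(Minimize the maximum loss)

Column should play Z, value = 0

Work:
Column player minimizes Row's maximum payoff:
Column X: max payoff to Row = 3
Column Y: max payoff to Row = 4
Column Z: max payoff to Row = 0
Minimum is 0, achieved by column Z.
Minimax strategy: Z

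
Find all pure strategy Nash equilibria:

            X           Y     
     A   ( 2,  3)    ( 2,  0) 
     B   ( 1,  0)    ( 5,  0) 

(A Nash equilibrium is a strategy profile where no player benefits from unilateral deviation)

Nash equilibrium: (A, X), (B, Y)

Work:
Best responses:
  P1 vs X: payoffs [2, 1] → best response A (payoff 2)
  P1 vs Y: payoffs [2, 5] → best response B (payoff 5)
  P2 vs A: payoffs [3, 0] → best response X (payoff 3)
  P2 vs B: payoffs [0, 0] → best response X/Y (payoff 0)
Mutual best responses: (A,X), (B,Y) → Nash equilibria.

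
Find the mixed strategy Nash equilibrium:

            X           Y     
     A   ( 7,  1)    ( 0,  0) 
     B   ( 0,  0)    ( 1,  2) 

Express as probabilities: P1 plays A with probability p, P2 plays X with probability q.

p = 0.6667, q = 0.125

Work:
Find probabilities that make opponent indifferent:
P2 chooses q to make P1 indifferent between A and B
P1 chooses p to make P2 indifferent between X and Y
Mixed NE: P1 plays (A: 0.6667, B: 0.3333), P2 plays (X: 0.125, Y: 0.875)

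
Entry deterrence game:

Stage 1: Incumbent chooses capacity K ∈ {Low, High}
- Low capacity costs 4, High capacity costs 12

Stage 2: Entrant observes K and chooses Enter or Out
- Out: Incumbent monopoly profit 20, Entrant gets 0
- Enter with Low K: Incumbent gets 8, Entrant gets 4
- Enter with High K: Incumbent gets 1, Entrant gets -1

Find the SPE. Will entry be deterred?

SPE: (High, Enter|Low, Out|High); Entry deterred. Incumbent net profit = 8

Work:
After Low K: Entrant enters (4 > 0)
After High K: Entrant stays out (-1 < 0)
Incumbent: Low → 8−4=4, High → 20−12=8
Incumbent chooses High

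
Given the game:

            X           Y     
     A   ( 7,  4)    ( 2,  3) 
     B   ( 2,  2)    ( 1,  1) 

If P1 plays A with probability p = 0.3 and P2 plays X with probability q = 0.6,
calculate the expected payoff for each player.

E[P1] = 2.62, E[P2] = 2.2

Work:
E[P1] = p·q·π₁(A,X) + p·(1-q)·π₁(A,Y) + (1-p)·q·π₁(B,X) + (1-p)·(1-q)·π₁(B,Y)
= 0.3·0.6·7 + 0.3·0.4·2 + 0.7·0.6·2 + 0.7·0.4·1
= 2.62

E[P2] = 2.2 (similar calculation)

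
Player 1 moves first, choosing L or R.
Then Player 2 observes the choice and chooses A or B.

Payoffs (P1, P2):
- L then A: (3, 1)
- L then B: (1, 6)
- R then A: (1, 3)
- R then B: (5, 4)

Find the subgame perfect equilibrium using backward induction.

P1 plays R, P2 plays B after L and B after R; Payoff (5, 4)

Work:
Backward induction:
After L: P2 chooses B → P1 gets 1
After R: P2 chooses B → P1 gets 5
P1 chooses R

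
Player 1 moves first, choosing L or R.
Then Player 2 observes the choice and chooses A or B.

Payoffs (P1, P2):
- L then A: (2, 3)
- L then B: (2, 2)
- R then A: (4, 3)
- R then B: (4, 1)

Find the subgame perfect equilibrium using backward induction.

P1 plays R, P2 plays A after L and A after R; Payoff (4, 3)

Work:
Backward induction:
After L: P2 chooses A → P1 gets 2
After R: P2 chooses A → P1 gets 4
P1 chooses R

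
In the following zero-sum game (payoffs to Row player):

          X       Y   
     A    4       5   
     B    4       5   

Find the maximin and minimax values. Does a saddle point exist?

Maximin = 4, Minimax = 4, Saddle: True

Work:
Row minimums: [4, 4] → maximin = 4
Column maximums: [4, 5] → minimax = 4
Saddle point exists! Game value = 4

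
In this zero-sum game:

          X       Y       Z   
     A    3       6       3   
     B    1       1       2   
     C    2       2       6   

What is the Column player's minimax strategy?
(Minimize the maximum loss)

Column should play X, value = 3

Work:
Column player minimizes Row's maximum payoff:
Column X: max payoff to Row = 3
Column Y: max payoff to Row = 6
Column Z: max payoff to Row = 6
Minimum is 3, achieved by column X.
Minimax strategy: X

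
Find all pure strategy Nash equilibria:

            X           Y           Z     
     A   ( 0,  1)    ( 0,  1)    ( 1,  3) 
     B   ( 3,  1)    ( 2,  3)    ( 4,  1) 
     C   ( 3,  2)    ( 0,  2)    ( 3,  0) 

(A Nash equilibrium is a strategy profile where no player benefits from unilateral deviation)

Nash equilibrium: (B, Y), (C, X)

Work:
Best responses:
  P1 vs X: payoffs [0, 3, 3] → best response B/C (payoff 3)
  P1 vs Y: payoffs [0, 2, 0] → best response B (payoff 2)
  P1 vs Z: payoffs [1, 4, 3] → best response B (payoff 4)
  P2 vs A: payoffs [1, 1, 3] → best response Z (payoff 3)
  P2 vs B: payoffs [1, 3, 1] → best response Y (payoff 3)
  P2 vs C: payoffs [2, 2, 0] → best response X/Y (payoff 2)
Mutual best responses: (B,Y), (C,X) → Nash equilibria.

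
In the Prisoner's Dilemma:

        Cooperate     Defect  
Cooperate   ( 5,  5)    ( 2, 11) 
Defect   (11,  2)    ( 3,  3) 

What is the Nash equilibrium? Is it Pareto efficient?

(Defect, Defect) is NE; not Pareto efficient

Work:
Defect dominates Cooperate for both players:
If P2 cooperates: Defect (11) > Cooperate (5)
If P2 defects: Defect (3) > Cooperate (2)
NE: (Defect, Defect) with payoff (3, 3)
But (Cooperate, Cooperate) = (5, 5) Pareto dominates (3, 3)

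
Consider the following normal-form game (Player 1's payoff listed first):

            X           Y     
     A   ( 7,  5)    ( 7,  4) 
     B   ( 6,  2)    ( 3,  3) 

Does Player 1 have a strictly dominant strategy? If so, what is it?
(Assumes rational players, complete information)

Yes, Player 1's strictly dominant strategy is A

Work:
A strategy strictly dominates another if it gives a strictly higher payoff against every opponent action. Compare each pair of P1's strategies column-by-column:
  A vs B: [7 vs 6, 7 vs 3] → A strictly dominates B
  B vs A: [6 vs 7, 3 vs 7] → B does not strictly dominate A (column X: 6 ≤ 7)
A strictly dominates every other strategy → strictly dominant.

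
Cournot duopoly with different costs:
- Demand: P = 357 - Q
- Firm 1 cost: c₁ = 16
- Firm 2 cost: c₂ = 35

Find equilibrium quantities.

q₁* = 120.0, q₂* = 101.0

Work:
Reaction: q₁ = (357 - 16 - q₂)/2
Reaction: q₂ = (357 - 35 - q₁)/2
Solve simultaneously:
q₁* = (357 - 2×16 + 35)/3 = 120.0
q₂* = (357 - 2×35 + 16)/3 = 101.0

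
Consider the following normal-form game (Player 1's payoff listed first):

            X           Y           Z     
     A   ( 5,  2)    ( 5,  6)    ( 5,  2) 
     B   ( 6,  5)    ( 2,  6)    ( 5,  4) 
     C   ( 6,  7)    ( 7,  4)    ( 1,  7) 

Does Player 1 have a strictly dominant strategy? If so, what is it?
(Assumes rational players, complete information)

No strictly dominant strategy exists for Player 1

Work:
A strategy strictly dominates another if it gives a strictly higher payoff against every opponent action. Compare each pair of P1's strategies column-by-column:
  A vs B: [5 vs 6, 5 vs 2, 5 vs 5] → A does not strictly dominate B (column X: 5 ≤ 6)
  A vs C: [5 vs 6, 5 vs 7, 5 vs 1] → A does not strictly dominate C (column X: 5 ≤ 6)
  B vs A: [6 vs 5, 2 vs 5, 5 vs 5] → B does not strictly dominate A (column Y: 2 ≤ 5)
  B vs C: [6 vs 6, 2 vs 7, 5 vs 1] → B does not strictly dominate C (column X: 6 ≤ 6)
  C vs A: [6 vs 5, 7 vs 5, 1 vs 5] → C does not strictly dominate A (column Z: 1 ≤ 5)
  C vs B: [6 vs 6, 7 vs 2, 1 vs 5] → C does not strictly dominate B (column X: 6 ≤ 6)
No single strategy strictly dominates all others → no strictly dominant strategy.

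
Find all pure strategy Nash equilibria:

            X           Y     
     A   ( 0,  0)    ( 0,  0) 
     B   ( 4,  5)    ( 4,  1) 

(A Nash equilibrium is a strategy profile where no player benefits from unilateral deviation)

Nash equilibrium: (B, X)

Work:
Best responses:
  P1 vs X: payoffs [0, 4] → best response B (payoff 4)
  P1 vs Y: payoffs [0, 4] → best response B (payoff 4)
  P2 vs A: payoffs [0, 0] → best response X/Y (payoff 0)
  P2 vs B: payoffs [5, 1] → best response X (payoff 5)
Mutual best responses: (B,X) → Nash equilibria.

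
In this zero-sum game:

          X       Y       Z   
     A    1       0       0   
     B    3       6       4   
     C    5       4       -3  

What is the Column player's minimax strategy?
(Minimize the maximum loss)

Column should play Z, value = 4

Work:
Column player minimizes Row's maximum payoff:
Column X: max payoff to Row = 5
Column Y: max payoff to Row = 6
Column Z: max payoff to Row = 4
Minimum is 4, achieved by column Z.
Minimax strategy: Z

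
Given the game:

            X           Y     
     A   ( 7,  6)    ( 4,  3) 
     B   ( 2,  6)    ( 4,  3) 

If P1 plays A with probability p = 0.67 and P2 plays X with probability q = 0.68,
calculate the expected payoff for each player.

E[P1] = 4.918, E[P2] = 5.04

Work:
E[P1] = p·q·π₁(A,X) + p·(1-q)·π₁(A,Y) + (1-p)·q·π₁(B,X) + (1-p)·(1-q)·π₁(B,Y)
= 0.67·0.68·7 + 0.67·0.32·4 + 0.33·0.68·2 + 0.33·0.32·4
= 4.918

E[P2] = 5.04 (similar calculation)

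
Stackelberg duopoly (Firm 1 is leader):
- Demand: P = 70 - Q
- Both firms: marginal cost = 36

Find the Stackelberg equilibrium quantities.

q₁* (leader) = 17.0, q₂* (follower) = 8.5

Work:
Follower's reaction: q₂ = (a - c - q₁)/2
Leader substitutes: π₁ = q₁·(a - q₁ - (a-c-q₁)/2 - c)
FOC: q₁* = (70 - 36)/2 = 17.00
Then: q₂* = (70 - 36 - 17.0)/2 = 8.50
Leader has first-mover advantage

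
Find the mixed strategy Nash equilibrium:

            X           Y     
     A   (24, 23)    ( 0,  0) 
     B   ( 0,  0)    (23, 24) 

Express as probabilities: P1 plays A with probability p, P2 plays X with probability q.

p = 0.5106, q = 0.4894

Work:
Find probabilities that make opponent indifferent:
P2 chooses q to make P1 indifferent between A and B
P1 chooses p to make P2 indifferent between X and Y
Mixed NE: P1 plays (A: 0.5106, B: 0.4894), P2 plays (X: 0.4894, Y: 0.5106)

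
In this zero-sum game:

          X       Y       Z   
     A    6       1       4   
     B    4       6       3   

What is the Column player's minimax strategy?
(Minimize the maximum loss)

Column should play Z, value = 4

Work:
Column player minimizes Row's maximum payoff:
Column X: max payoff to Row = 6
Column Y: max payoff to Row = 6
Column Z: max payoff to Row = 4
Minimum is 4, achieved by column Z.
Minimax strategy: Z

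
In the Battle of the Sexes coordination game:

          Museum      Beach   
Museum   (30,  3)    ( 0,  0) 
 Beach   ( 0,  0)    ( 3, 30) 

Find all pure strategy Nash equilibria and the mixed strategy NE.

Pure NE: (Museum, Museum) and (Beach, Beach); Mixed NE: p = 0.9091, q = 0.0909

Work:
Check pure NE:
(Museum, Museum): (30, 3) - no unilateral deviation beneficial
(Beach, Beach): (3, 30) - no unilateral deviation beneficial
Mixed NE: P1 plays Museum with p = 0.9091, P2 plays Museum with q = 0.0909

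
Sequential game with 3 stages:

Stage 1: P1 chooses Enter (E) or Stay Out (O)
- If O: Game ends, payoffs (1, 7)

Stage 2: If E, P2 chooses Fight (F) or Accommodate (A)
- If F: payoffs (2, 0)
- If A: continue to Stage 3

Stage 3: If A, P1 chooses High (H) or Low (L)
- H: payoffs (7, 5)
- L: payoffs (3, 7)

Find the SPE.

SPE: (E, A, H); Outcome (7, 5)

Work:
Stage 3: P1 chooses H (7 vs 3)
Stage 2: P2: F->0, A->5 (anticipating H). Choose A
Stage 1: P1: O->1, E->7 (anticipating A, H). Choose E
SPE path: E -> A -> H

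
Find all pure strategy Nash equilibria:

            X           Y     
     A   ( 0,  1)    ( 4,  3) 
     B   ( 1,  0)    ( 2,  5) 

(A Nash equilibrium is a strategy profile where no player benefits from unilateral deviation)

Nash equilibrium: (A, Y)

Work:
Best responses:
  P1 vs X: payoffs [0, 1] → best response B (payoff 1)
  P1 vs Y: payoffs [4, 2] → best response A (payoff 4)
  P2 vs A: payoffs [1, 3] → best response Y (payoff 3)
  P2 vs B: payoffs [0, 5] → best response Y (payoff 5)
Mutual best responses: (A,Y) → Nash equilibria.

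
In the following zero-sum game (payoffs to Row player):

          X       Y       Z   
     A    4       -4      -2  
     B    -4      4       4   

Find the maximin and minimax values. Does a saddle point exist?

Maximin = -4, Minimax = 4, Saddle: False

Work:
Row minimums: [-4, -4] → maximin = -4
Column maximums: [4, 4, 4] → minimax = 4
No saddle point (maximin ≠ minimax). Mixed strategy needed.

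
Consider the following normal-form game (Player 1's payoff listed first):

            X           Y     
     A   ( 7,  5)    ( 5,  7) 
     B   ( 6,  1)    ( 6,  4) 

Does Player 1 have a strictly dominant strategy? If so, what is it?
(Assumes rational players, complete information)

No strictly dominant strategy exists for Player 1

Work:
A strategy strictly dominates another if it gives a strictly higher payoff against every opponent action. Compare each pair of P1's strategies column-by-column:
  A vs B: [7 vs 6, 5 vs 6] → A does not strictly dominate B (column Y: 5 ≤ 6)
  B vs A: [6 vs 7, 6 vs 5] → B does not strictly dominate A (column X: 6 ≤ 7)
No single strategy strictly dominates all others → no strictly dominant strategy.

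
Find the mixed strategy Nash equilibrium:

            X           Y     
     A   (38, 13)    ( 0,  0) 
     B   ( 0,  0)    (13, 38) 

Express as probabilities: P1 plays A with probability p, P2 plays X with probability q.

p = 0.7451, q = 0.2549

Work:
Find probabilities that make opponent indifferent:
P2 chooses q to make P1 indifferent between A and B
P1 chooses p to make P2 indifferent between X and Y
Mixed NE: P1 plays (A: 0.7451, B: 0.2549), P2 plays (X: 0.2549, Y: 0.7451)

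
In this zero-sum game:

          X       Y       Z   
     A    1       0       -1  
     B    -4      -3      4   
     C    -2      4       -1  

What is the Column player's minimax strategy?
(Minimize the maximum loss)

Column should play X, value = 1

Work:
Column player minimizes Row's maximum payoff:
Column X: max payoff to Row = 1
Column Y: max payoff to Row = 4
Column Z: max payoff to Row = 4
Minimum is 1, achieved by column X.
Minimax strategy: X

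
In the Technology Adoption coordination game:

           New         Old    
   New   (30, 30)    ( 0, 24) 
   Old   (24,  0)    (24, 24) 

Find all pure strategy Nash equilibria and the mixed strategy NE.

Pure NE: (New, New) and (Old, Old); Mixed NE: p = 0.8, q = 0.8

Work:
Check pure NE:
(New, New): (30, 30) - no unilateral deviation beneficial
(Old, Old): (24, 24) - no unilateral deviation beneficial
Mixed NE: P1 plays New with p = 0.8, P2 plays New with q = 0.8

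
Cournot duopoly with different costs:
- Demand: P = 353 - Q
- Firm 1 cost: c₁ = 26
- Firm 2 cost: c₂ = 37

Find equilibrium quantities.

q₁* = 112.67, q₂* = 101.67

Work:
Reaction: q₁ = (353 - 26 - q₂)/2
Reaction: q₂ = (353 - 37 - q₁)/2
Solve simultaneously:
q₁* = (353 - 2×26 + 37)/3 = 112.67
q₂* = (353 - 2×37 + 26)/3 = 101.67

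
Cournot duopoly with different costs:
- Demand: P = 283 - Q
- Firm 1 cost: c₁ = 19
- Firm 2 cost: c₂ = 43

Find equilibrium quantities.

q₁* = 96.0, q₂* = 72.0

Work:
Reaction: q₁ = (283 - 19 - q₂)/2
Reaction: q₂ = (283 - 43 - q₁)/2
Solve simultaneously:
q₁* = (283 - 2×19 + 43)/3 = 96.0
q₂* = (283 - 2×43 + 19)/3 = 72.0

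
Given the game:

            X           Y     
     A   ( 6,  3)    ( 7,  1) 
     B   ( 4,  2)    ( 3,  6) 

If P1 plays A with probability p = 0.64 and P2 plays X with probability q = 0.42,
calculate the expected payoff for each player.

E[P1] = 5.4424, E[P2] = 2.7328

Work:
E[P1] = p·q·π₁(A,X) + p·(1-q)·π₁(A,Y) + (1-p)·q·π₁(B,X) + (1-p)·(1-q)·π₁(B,Y)
= 0.64·0.42·6 + 0.64·0.58·7 + 0.36·0.42·4 + 0.36·0.58·3
= 5.4424

E[P2] = 2.7328 (similar calculation)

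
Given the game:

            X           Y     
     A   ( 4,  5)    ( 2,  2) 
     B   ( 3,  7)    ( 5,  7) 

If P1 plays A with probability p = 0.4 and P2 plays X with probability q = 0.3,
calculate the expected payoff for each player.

E[P1] = 3.68, E[P2] = 5.36

Work:
E[P1] = p·q·π₁(A,X) + p·(1-q)·π₁(A,Y) + (1-p)·q·π₁(B,X) + (1-p)·(1-q)·π₁(B,Y)
= 0.4·0.3·4 + 0.4·0.7·2 + 0.6·0.3·3 + 0.6·0.7·5
= 3.68

E[P2] = 5.36 (similar calculation)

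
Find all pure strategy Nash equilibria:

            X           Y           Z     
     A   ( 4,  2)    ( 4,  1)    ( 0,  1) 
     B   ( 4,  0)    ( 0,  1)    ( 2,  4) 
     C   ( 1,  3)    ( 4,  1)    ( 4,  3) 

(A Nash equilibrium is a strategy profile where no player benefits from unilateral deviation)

Nash equilibrium: (A, X), (C, Z)

Work:
Best responses:
  P1 vs X: payoffs [4, 4, 1] → best response A/B (payoff 4)
  P1 vs Y: payoffs [4, 0, 4] → best response A/C (payoff 4)
  P1 vs Z: payoffs [0, 2, 4] → best response C (payoff 4)
  P2 vs A: payoffs [2, 1, 1] → best response X (payoff 2)
  P2 vs B: payoffs [0, 1, 4] → best response Z (payoff 4)
  P2 vs C: payoffs [3, 1, 3] → best response X/Z (payoff 3)
Mutual best responses: (A,X), (C,Z) → Nash equilibria.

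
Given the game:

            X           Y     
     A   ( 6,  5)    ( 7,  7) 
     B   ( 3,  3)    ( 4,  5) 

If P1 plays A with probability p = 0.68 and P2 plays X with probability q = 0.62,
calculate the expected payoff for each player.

E[P1] = 5.42, E[P2] = 5.12

Work:
E[P1] = p·q·π₁(A,X) + p·(1-q)·π₁(A,Y) + (1-p)·q·π₁(B,X) + (1-p)·(1-q)·π₁(B,Y)
= 0.68·0.62·6 + 0.68·0.38·7 + 0.32·0.62·3 + 0.32·0.38·4
= 5.42

E[P2] = 5.12 (similar calculation)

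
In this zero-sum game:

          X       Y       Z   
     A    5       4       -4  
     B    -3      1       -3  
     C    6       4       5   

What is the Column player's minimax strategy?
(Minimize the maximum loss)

Column should play Y, value = 4

Work:
Column player minimizes Row's maximum payoff:
Column X: max payoff to Row = 6
Column Y: max payoff to Row = 4
Column Z: max payoff to Row = 5
Minimum is 4, achieved by column Y.
Minimax strategy: Y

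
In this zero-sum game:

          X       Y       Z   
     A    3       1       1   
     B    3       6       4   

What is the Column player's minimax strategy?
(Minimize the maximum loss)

Column should play X, value = 3

Work:
Column player minimizes Row's maximum payoff:
Column X: max payoff to Row = 3
Column Y: max payoff to Row = 6
Column Z: max payoff to Row = 4
Minimum is 3, achieved by column X.
Minimax strategy: X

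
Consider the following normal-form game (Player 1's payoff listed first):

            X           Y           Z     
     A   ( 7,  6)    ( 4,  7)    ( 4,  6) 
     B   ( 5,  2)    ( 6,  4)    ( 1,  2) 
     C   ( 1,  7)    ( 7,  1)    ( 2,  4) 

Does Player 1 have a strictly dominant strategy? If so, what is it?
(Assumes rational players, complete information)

No strictly dominant strategy exists for Player 1

Work:
A strategy strictly dominates another if it gives a strictly higher payoff against every opponent action. Compare each pair of P1's strategies column-by-column:
  A vs B: [7 vs 5, 4 vs 6, 4 vs 1] → A does not strictly dominate B (column Y: 4 ≤ 6)
  A vs C: [7 vs 1, 4 vs 7, 4 vs 2] → A does not strictly dominate C (column Y: 4 ≤ 7)
  B vs A: [5 vs 7, 6 vs 4, 1 vs 4] → B does not strictly dominate A (column X: 5 ≤ 7)
  B vs C: [5 vs 1, 6 vs 7, 1 vs 2] → B does not strictly dominate C (column Y: 6 ≤ 7)
  C vs A: [1 vs 7, 7 vs 4, 2 vs 4] → C does not strictly dominate A (column X: 1 ≤ 7)
  C vs B: [1 vs 5, 7 vs 6, 2 vs 1] → C does not strictly dominate B (column X: 1 ≤ 5)
No single strategy strictly dominates all others → no strictly dominant strategy.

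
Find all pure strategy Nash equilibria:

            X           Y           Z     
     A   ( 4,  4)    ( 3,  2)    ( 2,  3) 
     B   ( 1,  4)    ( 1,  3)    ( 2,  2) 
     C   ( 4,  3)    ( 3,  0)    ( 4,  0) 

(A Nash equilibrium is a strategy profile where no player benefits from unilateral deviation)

Nash equilibrium: (A, X), (C, X)

Work:
Best responses:
  P1 vs X: payoffs [4, 1, 4] → best response A/C (payoff 4)
  P1 vs Y: payoffs [3, 1, 3] → best response A/C (payoff 3)
  P1 vs Z: payoffs [2, 2, 4] → best response C (payoff 4)
  P2 vs A: payoffs [4, 2, 3] → best response X (payoff 4)
  P2 vs B: payoffs [4, 3, 2] → best response X (payoff 4)
  P2 vs C: payoffs [3, 0, 0] → best response X (payoff 3)
Mutual best responses: (A,X), (C,X) → Nash equilibria.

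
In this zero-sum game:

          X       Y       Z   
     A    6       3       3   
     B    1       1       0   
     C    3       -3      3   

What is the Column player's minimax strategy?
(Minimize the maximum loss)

Column should play Y or Z (all achieve the minimum), value = 3

Work:
Column player minimizes Row's maximum payoff:
Column X: max payoff to Row = 6
Column Y: max payoff to Row = 3
Column Z: max payoff to Row = 3
Minimum is 3, achieved by columns Y, Z (tied).
Each of Y or Z is a minimax strategy.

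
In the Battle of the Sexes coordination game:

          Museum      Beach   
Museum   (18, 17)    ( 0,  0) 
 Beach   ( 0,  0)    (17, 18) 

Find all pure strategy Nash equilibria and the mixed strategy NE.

Pure NE: (Museum, Museum) and (Beach, Beach); Mixed NE: p = 0.5143, q = 0.4857

Work:
Check pure NE:
(Museum, Museum): (18, 17) - no unilateral deviation beneficial
(Beach, Beach): (17, 18) - no unilateral deviation beneficial
Mixed NE: P1 plays Museum with p = 0.5143, P2 plays Museum with q = 0.4857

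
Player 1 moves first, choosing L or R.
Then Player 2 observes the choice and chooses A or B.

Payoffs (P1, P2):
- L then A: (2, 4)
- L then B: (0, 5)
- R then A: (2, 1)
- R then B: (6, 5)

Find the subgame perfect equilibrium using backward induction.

P1 plays R, P2 plays B after L and B after R; Payoff (6, 5)

Work:
Backward induction:
After L: P2 chooses B → P1 gets 0
After R: P2 chooses B → P1 gets 6
P1 chooses R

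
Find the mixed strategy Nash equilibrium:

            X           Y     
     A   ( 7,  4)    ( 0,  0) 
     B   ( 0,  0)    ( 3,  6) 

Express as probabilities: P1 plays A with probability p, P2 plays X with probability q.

p = 0.6, q = 0.3

Work:
Find probabilities that make opponent indifferent:
P2 chooses q to make P1 indifferent between A and B
P1 chooses p to make P2 indifferent between X and Y
Mixed NE: P1 plays (A: 0.6, B: 0.4), P2 plays (X: 0.3, Y: 0.7)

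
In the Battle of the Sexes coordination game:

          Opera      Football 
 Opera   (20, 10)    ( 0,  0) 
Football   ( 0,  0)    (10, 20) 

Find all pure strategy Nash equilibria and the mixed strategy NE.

Pure NE: (Opera, Opera) and (Football, Football); Mixed NE: p = 0.6667, q = 0.3333

Work:
Check pure NE:
(Opera, Opera): (20, 10) - no unilateral deviation beneficial
(Football, Football): (10, 20) - no unilateral deviation beneficial
Mixed NE: P1 plays Opera with p = 0.6667, P2 plays Opera with q = 0.3333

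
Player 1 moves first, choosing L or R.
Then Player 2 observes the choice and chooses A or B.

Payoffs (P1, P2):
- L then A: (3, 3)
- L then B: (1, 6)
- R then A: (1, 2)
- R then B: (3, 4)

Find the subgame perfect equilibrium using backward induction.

P1 plays R, P2 plays B after L and B after R; Payoff (3, 4)

Work:
Backward induction:
After L: P2 chooses B → P1 gets 1
After R: P2 chooses B → P1 gets 3
P1 chooses R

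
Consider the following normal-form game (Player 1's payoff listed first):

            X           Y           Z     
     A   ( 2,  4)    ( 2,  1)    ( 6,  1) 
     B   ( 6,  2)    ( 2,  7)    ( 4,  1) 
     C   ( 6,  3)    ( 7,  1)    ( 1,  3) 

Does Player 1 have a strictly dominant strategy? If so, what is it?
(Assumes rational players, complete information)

No strictly dominant strategy exists for Player 1

Work:
A strategy strictly dominates another if it gives a strictly higher payoff against every opponent action. Compare each pair of P1's strategies column-by-column:
  A vs B: [2 vs 6, 2 vs 2, 6 vs 4] → A does not strictly dominate B (column X: 2 ≤ 6)
  A vs C: [2 vs 6, 2 vs 7, 6 vs 1] → A does not strictly dominate C (column X: 2 ≤ 6)
  B vs A: [6 vs 2, 2 vs 2, 4 vs 6] → B does not strictly dominate A (column Y: 2 ≤ 2)
  B vs C: [6 vs 6, 2 vs 7, 4 vs 1] → B does not strictly dominate C (column X: 6 ≤ 6)
  C vs A: [6 vs 2, 7 vs 2, 1 vs 6] → C does not strictly dominate A (column Z: 1 ≤ 6)
  C vs B: [6 vs 6, 7 vs 2, 1 vs 4] → C does not strictly dominate B (column X: 6 ≤ 6)
No single strategy strictly dominates all others → no strictly dominant strategy.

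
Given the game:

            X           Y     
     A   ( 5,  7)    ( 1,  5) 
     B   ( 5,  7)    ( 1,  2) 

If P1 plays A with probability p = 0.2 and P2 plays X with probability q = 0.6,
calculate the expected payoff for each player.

E[P1] = 3.4, E[P2] = 5.24

Work:
E[P1] = p·q·π₁(A,X) + p·(1-q)·π₁(A,Y) + (1-p)·q·π₁(B,X) + (1-p)·(1-q)·π₁(B,Y)
= 0.2·0.6·5 + 0.2·0.4·1 + 0.8·0.6·5 + 0.8·0.4·1
= 3.4

E[P2] = 5.24 (similar calculation)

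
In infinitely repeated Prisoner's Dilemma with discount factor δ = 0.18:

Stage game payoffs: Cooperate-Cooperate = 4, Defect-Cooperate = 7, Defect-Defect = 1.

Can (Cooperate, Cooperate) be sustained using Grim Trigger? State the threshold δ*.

δ* = 0.5; since δ = 0.18 < 0.5, cooperation cannot be sustained

Work:
For Grim Trigger:
Cooperate forever: 4/(1-δ)
Defect then punished: 7 + 1·δ/(1-δ)
Need: 4/(1-δ) ≥ 7 + 1·δ/(1-δ)
Solving: δ ≥ (T-R)/(T-P) = (7-4)/(7-1) = 0.5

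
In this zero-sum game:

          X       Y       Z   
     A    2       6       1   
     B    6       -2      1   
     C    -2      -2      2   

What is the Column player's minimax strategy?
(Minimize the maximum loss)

Column should play Z, value = 2

Work:
Column player minimizes Row's maximum payoff:
Column X: max payoff to Row = 6
Column Y: max payoff to Row = 6
Column Z: max payoff to Row = 2
Minimum is 2, achieved by column Z.
Minimax strategy: Z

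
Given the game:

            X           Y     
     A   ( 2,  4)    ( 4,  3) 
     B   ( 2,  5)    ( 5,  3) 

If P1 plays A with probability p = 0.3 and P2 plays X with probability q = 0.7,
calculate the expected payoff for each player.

E[P1] = 2.81, E[P2] = 4.19

Work:
E[P1] = p·q·π₁(A,X) + p·(1-q)·π₁(A,Y) + (1-p)·q·π₁(B,X) + (1-p)·(1-q)·π₁(B,Y)
= 0.3·0.7·2 + 0.3·0.3·4 + 0.7·0.7·2 + 0.7·0.3·5
= 2.81

E[P2] = 4.19 (similar calculation)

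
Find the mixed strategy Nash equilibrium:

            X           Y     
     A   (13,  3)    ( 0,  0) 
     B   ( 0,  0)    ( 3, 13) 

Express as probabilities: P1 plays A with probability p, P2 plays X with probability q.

p = 0.8125, q = 0.1875

Work:
Find probabilities that make opponent indifferent:
P2 chooses q to make P1 indifferent between A and B
P1 chooses p to make P2 indifferent between X and Y
Mixed NE: P1 plays (A: 0.8125, B: 0.1875), P2 plays (X: 0.1875, Y: 0.8125)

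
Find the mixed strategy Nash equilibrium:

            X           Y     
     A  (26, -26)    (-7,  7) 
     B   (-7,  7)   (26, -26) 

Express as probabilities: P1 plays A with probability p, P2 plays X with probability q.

p = 0.5, q = 0.5

Work:
Find probabilities that make opponent indifferent:
P2 chooses q to make P1 indifferent between A and B
P1 chooses p to make P2 indifferent between X and Y
Mixed NE: P1 plays (A: 0.5, B: 0.5), P2 plays (X: 0.5, Y: 0.5)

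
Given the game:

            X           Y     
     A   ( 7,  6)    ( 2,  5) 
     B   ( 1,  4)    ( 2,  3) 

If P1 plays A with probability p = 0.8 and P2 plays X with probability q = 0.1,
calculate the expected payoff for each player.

E[P1] = 2.38, E[P2] = 4.7

Work:
E[P1] = p·q·π₁(A,X) + p·(1-q)·π₁(A,Y) + (1-p)·q·π₁(B,X) + (1-p)·(1-q)·π₁(B,Y)
= 0.8·0.1·7 + 0.8·0.9·2 + 0.2·0.1·1 + 0.2·0.9·2
= 2.38

E[P2] = 4.7 (similar calculation)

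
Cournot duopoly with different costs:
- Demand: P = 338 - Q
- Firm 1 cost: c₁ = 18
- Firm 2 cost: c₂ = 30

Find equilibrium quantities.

q₁* = 110.67, q₂* = 98.67

Work:
Reaction: q₁ = (338 - 18 - q₂)/2
Reaction: q₂ = (338 - 30 - q₁)/2
Solve simultaneously:
q₁* = (338 - 2×18 + 30)/3 = 110.67
q₂* = (338 - 2×30 + 18)/3 = 98.67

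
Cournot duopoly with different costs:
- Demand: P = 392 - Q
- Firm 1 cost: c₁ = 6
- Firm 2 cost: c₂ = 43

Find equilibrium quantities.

q₁* = 141.0, q₂* = 104.0

Work:
Reaction: q₁ = (392 - 6 - q₂)/2
Reaction: q₂ = (392 - 43 - q₁)/2
Solve simultaneously:
q₁* = (392 - 2×6 + 43)/3 = 141.0
q₂* = (392 - 2×43 + 6)/3 = 104.0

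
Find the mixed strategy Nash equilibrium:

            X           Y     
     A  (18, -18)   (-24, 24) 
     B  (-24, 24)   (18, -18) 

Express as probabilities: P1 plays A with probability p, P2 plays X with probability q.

p = 0.5, q = 0.5

Work:
Find probabilities that make opponent indifferent:
P2 chooses q to make P1 indifferent between A and B
P1 chooses p to make P2 indifferent between X and Y
Mixed NE: P1 plays (A: 0.5, B: 0.5), P2 plays (X: 0.5, Y: 0.5)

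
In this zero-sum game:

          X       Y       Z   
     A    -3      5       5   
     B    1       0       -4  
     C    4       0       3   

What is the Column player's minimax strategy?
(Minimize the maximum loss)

Column should play X, value = 4

Work:
Column player minimizes Row's maximum payoff:
Column X: max payoff to Row = 4
Column Y: max payoff to Row = 5
Column Z: max payoff to Row = 5
Minimum is 4, achieved by column X.
Minimax strategy: X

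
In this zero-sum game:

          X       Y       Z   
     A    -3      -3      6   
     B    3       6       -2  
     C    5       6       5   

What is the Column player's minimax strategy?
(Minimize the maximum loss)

Column should play X, value = 5

Work:
Column player minimizes Row's maximum payoff:
Column X: max payoff to Row = 5
Column Y: max payoff to Row = 6
Column Z: max payoff to Row = 6
Minimum is 5, achieved by column X.
Minimax strategy: X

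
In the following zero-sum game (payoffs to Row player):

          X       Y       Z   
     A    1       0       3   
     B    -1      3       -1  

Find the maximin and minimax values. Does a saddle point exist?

Maximin = 0, Minimax = 1, Saddle: False

Work:
Row minimums: [0, -1] → maximin = 0
Column maximums: [1, 3, 3] → minimax = 1
No saddle point (maximin ≠ minimax). Mixed strategy needed.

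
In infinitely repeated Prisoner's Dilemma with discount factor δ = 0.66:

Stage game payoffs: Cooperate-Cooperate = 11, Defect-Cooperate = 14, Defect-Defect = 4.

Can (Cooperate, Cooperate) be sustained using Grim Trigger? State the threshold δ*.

δ* = 0.3; since δ = 0.66 ≥ 0.3, cooperation can be sustained

Work:
For Grim Trigger:
Cooperate forever: 11/(1-δ)
Defect then punished: 14 + 4·δ/(1-δ)
Need: 11/(1-δ) ≥ 14 + 4·δ/(1-δ)
Solving: δ ≥ (T-R)/(T-P) = (14-11)/(14-4) = 0.3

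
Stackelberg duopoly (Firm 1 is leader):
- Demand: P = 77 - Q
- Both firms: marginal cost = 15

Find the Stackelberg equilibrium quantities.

q₁* (leader) = 31.0, q₂* (follower) = 15.5

Work:
Follower's reaction: q₂ = (a - c - q₁)/2
Leader substitutes: π₁ = q₁·(a - q₁ - (a-c-q₁)/2 - c)
FOC: q₁* = (77 - 15)/2 = 31.00
Then: q₂* = (77 - 15 - 31.0)/2 = 15.50
Leader has first-mover advantage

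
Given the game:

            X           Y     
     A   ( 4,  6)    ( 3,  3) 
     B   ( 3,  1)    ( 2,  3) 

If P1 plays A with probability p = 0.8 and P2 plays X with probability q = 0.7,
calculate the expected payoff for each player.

E[P1] = 3.5, E[P2] = 4.4

Work:
E[P1] = p·q·π₁(A,X) + p·(1-q)·π₁(A,Y) + (1-p)·q·π₁(B,X) + (1-p)·(1-q)·π₁(B,Y)
= 0.8·0.7·4 + 0.8·0.3·3 + 0.2·0.7·3 + 0.2·0.3·2
= 3.5

E[P2] = 4.4 (similar calculation)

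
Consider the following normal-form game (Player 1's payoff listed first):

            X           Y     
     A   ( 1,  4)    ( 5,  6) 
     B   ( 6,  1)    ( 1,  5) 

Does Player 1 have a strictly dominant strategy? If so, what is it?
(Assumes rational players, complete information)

No strictly dominant strategy exists for Player 1

Work:
A strategy strictly dominates another if it gives a strictly higher payoff against every opponent action. Compare each pair of P1's strategies column-by-column:
  A vs B: [1 vs 6, 5 vs 1] → A does not strictly dominate B (column X: 1 ≤ 6)
  B vs A: [6 vs 1, 1 vs 5] → B does not strictly dominate A (column Y: 1 ≤ 5)
No single strategy strictly dominates all others → no strictly dominant strategy.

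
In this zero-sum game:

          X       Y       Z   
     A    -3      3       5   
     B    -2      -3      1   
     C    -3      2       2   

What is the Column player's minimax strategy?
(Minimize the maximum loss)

Column should play X, value = -2

Work:
Column player minimizes Row's maximum payoff:
Column X: max payoff to Row = -2
Column Y: max payoff to Row = 3
Column Z: max payoff to Row = 5
Minimum is -2, achieved by column X.
Minimax strategy: X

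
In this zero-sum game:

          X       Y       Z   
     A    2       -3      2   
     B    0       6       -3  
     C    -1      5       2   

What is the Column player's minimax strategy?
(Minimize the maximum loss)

Column should play X or Z (all achieve the minimum), value = 2

Work:
Column player minimizes Row's maximum payoff:
Column X: max payoff to Row = 2
Column Y: max payoff to Row = 6
Column Z: max payoff to Row = 2
Minimum is 2, achieved by columns X, Z (tied).
Each of X or Z is a minimax strategy.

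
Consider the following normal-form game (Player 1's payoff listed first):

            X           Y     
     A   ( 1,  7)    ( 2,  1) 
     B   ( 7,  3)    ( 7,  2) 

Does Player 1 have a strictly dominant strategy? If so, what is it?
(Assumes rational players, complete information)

Yes, Player 1's strictly dominant strategy is B

Work:
A strategy strictly dominates another if it gives a strictly higher payoff against every opponent action. Compare each pair of P1's strategies column-by-column:
  A vs B: [1 vs 7, 2 vs 7] → A does not strictly dominate B (column X: 1 ≤ 7)
  B vs A: [7 vs 1, 7 vs 2] → B strictly dominates A
B strictly dominates every other strategy → strictly dominant.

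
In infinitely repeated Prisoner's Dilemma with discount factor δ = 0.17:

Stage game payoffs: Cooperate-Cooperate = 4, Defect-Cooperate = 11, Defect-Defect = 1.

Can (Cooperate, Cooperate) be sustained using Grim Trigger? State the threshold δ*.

δ* = 0.7; since δ = 0.17 < 0.7, cooperation cannot be sustained

Work:
For Grim Trigger:
Cooperate forever: 4/(1-δ)
Defect then punished: 11 + 1·δ/(1-δ)
Need: 4/(1-δ) ≥ 11 + 1·δ/(1-δ)
Solving: δ ≥ (T-R)/(T-P) = (11-4)/(11-1) = 0.7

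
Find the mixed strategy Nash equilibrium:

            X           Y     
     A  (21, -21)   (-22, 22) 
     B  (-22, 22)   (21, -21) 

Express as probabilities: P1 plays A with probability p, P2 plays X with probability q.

p = 0.5, q = 0.5

Work:
Find probabilities that make opponent indifferent:
P2 chooses q to make P1 indifferent between A and B
P1 chooses p to make P2 indifferent between X and Y
Mixed NE: P1 plays (A: 0.5, B: 0.5), P2 plays (X: 0.5, Y: 0.5)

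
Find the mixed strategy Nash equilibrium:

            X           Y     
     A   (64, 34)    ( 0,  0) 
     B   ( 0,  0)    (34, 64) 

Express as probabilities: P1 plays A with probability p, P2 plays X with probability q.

p = 0.6531, q = 0.3469

Work:
Find probabilities that make opponent indifferent:
P2 chooses q to make P1 indifferent between A and B
P1 chooses p to make P2 indifferent between X and Y
Mixed NE: P1 plays (A: 0.6531, B: 0.3469), P2 plays (X: 0.3469, Y: 0.6531)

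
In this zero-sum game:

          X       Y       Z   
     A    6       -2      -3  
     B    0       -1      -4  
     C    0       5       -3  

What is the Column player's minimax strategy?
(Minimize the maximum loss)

Column should play Z, value = -3

Work:
Column player minimizes Row's maximum payoff:
Column X: max payoff to Row = 6
Column Y: max payoff to Row = 5
Column Z: max payoff to Row = -3
Minimum is -3, achieved by column Z.
Minimax strategy: Z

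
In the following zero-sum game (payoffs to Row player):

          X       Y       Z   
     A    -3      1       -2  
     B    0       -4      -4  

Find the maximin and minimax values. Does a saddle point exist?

Maximin = -3, Minimax = -2, Saddle: False

Work:
Row minimums: [-3, -4] → maximin = -3
Column maximums: [0, 1, -2] → minimax = -2
No saddle point (maximin ≠ minimax). Mixed strategy needed.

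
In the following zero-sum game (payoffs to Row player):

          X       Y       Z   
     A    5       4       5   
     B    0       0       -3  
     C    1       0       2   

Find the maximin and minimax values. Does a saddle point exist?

Maximin = 4, Minimax = 4, Saddle: True

Work:
Row minimums: [4, -3, 0] → maximin = 4
Column maximums: [5, 4, 5] → minimax = 4
Saddle point exists! Game value = 4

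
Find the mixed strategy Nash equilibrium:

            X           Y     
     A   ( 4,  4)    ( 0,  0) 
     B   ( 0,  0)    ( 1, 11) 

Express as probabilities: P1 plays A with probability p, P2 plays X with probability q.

p = 0.7333, q = 0.2

Work:
Find probabilities that make opponent indifferent:
P2 chooses q to make P1 indifferent between A and B
P1 chooses p to make P2 indifferent between X and Y
Mixed NE: P1 plays (A: 0.7333, B: 0.2667), P2 plays (X: 0.2, Y: 0.8)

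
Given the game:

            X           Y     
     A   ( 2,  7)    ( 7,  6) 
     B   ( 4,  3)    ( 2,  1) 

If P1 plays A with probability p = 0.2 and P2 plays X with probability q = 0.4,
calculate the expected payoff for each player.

E[P1] = 3.24, E[P2] = 2.72

Work:
E[P1] = p·q·π₁(A,X) + p·(1-q)·π₁(A,Y) + (1-p)·q·π₁(B,X) + (1-p)·(1-q)·π₁(B,Y)
= 0.2·0.4·2 + 0.2·0.6·7 + 0.8·0.4·4 + 0.8·0.6·2
= 3.24

E[P2] = 2.72 (similar calculation)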